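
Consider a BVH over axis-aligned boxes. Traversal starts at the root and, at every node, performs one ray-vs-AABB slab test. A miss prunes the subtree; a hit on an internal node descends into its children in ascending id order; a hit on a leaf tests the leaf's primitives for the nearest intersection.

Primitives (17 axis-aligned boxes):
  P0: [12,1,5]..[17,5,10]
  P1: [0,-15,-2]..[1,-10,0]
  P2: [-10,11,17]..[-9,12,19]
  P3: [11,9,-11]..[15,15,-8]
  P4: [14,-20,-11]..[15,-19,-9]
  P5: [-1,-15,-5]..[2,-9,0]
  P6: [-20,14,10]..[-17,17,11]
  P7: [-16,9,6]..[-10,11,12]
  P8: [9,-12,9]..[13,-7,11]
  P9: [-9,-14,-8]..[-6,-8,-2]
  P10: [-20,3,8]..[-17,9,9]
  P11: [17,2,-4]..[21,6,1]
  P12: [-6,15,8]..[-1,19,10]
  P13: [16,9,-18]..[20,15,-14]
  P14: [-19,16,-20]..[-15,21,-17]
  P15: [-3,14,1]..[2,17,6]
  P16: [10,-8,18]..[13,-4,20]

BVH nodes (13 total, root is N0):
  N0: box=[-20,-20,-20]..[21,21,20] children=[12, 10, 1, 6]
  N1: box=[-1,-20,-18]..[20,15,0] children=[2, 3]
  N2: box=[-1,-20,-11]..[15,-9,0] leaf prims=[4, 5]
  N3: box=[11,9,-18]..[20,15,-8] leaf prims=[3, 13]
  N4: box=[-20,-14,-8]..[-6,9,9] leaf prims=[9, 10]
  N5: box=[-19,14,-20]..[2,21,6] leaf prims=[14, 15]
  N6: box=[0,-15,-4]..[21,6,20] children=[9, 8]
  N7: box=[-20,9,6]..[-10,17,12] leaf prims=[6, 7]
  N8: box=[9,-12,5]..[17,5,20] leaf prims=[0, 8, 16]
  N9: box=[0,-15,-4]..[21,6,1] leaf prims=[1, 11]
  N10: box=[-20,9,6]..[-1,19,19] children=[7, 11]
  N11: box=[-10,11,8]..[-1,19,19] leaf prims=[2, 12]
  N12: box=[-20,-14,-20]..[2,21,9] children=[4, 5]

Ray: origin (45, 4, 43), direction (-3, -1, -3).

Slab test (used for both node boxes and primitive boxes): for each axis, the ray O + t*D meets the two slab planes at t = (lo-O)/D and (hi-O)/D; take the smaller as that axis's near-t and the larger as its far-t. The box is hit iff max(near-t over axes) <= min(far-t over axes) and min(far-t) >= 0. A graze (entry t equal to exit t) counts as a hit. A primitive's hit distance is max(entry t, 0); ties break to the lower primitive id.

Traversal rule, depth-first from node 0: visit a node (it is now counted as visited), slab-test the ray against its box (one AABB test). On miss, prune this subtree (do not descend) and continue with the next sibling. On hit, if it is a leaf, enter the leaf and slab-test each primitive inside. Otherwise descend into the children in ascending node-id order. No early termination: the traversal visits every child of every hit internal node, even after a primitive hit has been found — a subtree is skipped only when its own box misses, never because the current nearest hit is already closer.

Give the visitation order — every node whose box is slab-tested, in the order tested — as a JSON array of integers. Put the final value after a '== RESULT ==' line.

Trace the traversal:
N0 x:[8,65/3] y:[-17,24] z:[23/3,21] -> hit [8,21], descend [1, 6, 10, 12]
  N1 x:[25/3,46/3] y:[-11,24] z:[43/3,61/3] -> hit [43/3,46/3], descend [2, 3]
    N2 x:[10,46/3] y:[13,24] z:[43/3,18] -> hit [43/3,46/3] leaf, test {P4(miss), P5@t=43/3}
    N3 x:[25/3,34/3] y:[-11,-5] z:[17,61/3] -> miss, prune
  N6 x:[8,15] y:[-2,19] z:[23/3,47/3] -> hit [8,15], descend [8, 9]
    N8 x:[28/3,12] y:[-1,16] z:[23/3,38/3] -> hit [28/3,12] leaf, test {P0(miss), P8@t=11, P16(miss)}
    N9 x:[8,15] y:[-2,19] z:[14,47/3] -> hit [14,15] leaf, test {P1@t=44/3, P11(miss)}
  N10 x:[46/3,65/3] y:[-15,-5] z:[8,37/3] -> miss, prune
  N12 x:[43/3,65/3] y:[-17,18] z:[34/3,21] -> hit [43/3,18], descend [4, 5]
    N4 x:[17,65/3] y:[-5,18] z:[34/3,17] -> hit [17,17] leaf, test {P9@t=17, P10(miss)}
    N5 x:[43/3,64/3] y:[-17,-10] z:[37/3,21] -> miss, prune

11 AABB tests over nodes [0, 1, 2, 3, 6, 8, 9, 10, 12, 4, 5]; 4 leaves entered; closest P8.

== RESULT ==
[0, 1, 2, 3, 6, 8, 9, 10, 12, 4, 5]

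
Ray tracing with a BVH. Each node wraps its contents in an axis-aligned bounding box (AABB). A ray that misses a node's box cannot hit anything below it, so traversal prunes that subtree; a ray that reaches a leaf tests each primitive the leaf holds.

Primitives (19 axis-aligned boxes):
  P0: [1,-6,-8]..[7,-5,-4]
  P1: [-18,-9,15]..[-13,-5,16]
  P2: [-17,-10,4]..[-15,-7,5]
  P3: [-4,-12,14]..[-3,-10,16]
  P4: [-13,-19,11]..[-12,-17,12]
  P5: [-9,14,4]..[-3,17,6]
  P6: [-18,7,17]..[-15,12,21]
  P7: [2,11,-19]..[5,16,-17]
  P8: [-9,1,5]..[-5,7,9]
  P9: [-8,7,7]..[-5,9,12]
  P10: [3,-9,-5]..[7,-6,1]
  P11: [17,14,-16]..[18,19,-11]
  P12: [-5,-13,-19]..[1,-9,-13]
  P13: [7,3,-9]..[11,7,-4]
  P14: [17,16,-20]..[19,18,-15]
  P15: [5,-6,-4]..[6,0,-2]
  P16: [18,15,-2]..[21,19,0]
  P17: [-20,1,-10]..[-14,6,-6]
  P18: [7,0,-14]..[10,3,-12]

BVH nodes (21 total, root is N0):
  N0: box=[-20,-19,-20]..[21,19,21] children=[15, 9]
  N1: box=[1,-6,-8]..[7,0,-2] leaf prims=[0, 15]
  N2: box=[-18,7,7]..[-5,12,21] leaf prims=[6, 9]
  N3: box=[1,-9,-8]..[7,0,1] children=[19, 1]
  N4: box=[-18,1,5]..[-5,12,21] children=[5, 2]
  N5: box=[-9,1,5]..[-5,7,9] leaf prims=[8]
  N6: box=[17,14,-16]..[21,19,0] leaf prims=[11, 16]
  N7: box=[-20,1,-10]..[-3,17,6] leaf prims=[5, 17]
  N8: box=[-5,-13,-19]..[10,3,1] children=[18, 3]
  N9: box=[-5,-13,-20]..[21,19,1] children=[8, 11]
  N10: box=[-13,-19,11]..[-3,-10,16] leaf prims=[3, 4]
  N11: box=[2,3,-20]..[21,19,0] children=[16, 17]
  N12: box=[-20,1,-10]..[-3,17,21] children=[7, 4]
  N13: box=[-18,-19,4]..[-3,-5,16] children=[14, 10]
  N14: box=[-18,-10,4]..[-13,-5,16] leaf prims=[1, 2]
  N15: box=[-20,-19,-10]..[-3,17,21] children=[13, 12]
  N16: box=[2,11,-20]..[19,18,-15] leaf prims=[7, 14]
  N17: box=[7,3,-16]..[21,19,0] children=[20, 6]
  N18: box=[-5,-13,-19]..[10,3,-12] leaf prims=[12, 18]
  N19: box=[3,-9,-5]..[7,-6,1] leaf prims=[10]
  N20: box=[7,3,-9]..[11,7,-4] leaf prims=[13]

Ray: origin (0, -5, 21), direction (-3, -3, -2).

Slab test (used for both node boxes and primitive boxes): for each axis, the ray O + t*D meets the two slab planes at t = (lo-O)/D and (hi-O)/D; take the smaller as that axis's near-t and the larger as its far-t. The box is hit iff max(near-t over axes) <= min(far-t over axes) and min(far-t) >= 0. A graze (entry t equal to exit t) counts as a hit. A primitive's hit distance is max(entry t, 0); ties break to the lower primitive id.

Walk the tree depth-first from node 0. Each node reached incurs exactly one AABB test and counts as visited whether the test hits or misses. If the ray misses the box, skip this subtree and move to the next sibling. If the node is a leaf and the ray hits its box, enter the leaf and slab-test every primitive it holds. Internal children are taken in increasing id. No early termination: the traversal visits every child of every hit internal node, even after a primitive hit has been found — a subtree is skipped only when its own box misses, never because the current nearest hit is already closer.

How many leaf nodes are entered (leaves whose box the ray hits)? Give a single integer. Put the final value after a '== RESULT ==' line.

Walk:
N0 x:[-7,20/3] y:[-8,14/3] z:[0,41/2] -> hit [0,14/3], descend [9, 15]
  N9 x:[-7,5/3] y:[-8,8/3] z:[10,41/2] -> miss, prune
  N15 x:[1,20/3] y:[-22/3,14/3] z:[0,31/2] -> hit [1,14/3], descend [12, 13]
    N12 x:[1,20/3] y:[-22/3,-2] z:[0,31/2] -> miss, prune
    N13 x:[1,6] y:[0,14/3] z:[5/2,17/2] -> hit [5/2,14/3], descend [10, 14]
      N10 x:[1,13/3] y:[5/3,14/3] z:[5/2,5] -> hit [5/2,13/3] leaf, test {P3(miss), P4(miss)}
      N14 x:[13/3,6] y:[0,5/3] z:[5/2,17/2] -> miss, prune

order=[0, 9, 15, 12, 13, 10, 14]  |boxes|=7  |leaves|=1  hit=miss

== RESULT ==
1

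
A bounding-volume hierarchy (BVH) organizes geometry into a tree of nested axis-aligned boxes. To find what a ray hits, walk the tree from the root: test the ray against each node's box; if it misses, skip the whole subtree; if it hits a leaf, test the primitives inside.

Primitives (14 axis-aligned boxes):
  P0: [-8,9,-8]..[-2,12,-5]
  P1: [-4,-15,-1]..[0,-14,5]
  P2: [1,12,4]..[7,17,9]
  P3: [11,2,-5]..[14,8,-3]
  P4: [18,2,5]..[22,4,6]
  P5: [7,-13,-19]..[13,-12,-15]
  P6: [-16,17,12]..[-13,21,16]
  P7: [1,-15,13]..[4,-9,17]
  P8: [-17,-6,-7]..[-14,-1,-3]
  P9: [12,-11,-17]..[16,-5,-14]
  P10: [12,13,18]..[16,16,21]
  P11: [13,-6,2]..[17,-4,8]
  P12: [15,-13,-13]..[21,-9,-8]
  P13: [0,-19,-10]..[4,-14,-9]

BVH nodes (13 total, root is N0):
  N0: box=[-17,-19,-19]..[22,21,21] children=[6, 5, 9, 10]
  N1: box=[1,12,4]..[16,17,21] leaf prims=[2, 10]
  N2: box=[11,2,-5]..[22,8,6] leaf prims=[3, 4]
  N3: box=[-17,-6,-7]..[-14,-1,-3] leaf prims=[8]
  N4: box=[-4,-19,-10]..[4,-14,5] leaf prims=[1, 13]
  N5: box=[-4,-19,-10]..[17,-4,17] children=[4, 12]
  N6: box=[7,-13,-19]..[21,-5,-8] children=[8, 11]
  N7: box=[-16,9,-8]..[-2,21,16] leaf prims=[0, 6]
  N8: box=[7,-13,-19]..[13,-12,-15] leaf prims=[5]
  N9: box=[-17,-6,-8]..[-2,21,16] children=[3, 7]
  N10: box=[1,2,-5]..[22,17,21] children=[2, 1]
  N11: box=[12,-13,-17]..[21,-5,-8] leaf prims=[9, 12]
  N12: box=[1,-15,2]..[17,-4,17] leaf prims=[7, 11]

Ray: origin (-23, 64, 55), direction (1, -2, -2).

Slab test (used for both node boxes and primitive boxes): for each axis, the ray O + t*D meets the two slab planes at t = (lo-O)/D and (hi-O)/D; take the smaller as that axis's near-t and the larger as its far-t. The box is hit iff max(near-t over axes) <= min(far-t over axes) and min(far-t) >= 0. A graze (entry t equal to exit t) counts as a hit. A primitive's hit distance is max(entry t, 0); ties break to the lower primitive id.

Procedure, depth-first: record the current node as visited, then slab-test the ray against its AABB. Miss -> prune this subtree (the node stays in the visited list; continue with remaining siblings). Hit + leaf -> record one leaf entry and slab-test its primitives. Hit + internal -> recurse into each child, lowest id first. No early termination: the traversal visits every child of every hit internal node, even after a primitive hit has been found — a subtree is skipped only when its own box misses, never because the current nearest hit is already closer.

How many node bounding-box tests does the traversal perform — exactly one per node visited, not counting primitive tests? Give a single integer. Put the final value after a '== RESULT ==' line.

Traverse from the root:
N0 x:[6,45] y:[43/2,83/2] z:[17,37] -> hit [43/2,37], descend [5, 6, 9, 10]
  N5 x:[19,40] y:[34,83/2] z:[19,65/2] -> miss, prune
  N6 x:[30,44] y:[69/2,77/2] z:[63/2,37] -> hit [69/2,37], descend [8, 11]
    N8 x:[30,36] y:[38,77/2] z:[35,37] -> miss, prune
    N11 x:[35,44] y:[69/2,77/2] z:[63/2,36] -> hit [35,36] leaf, test {P9@t=35, P12(miss)}
  N9 x:[6,21] y:[43/2,35] z:[39/2,63/2] -> miss, prune
  N10 x:[24,45] y:[47/2,31] z:[17,30] -> hit [24,30], descend [1, 2]
    N1 x:[24,39] y:[47/2,26] z:[17,51/2] -> hit [24,51/2] leaf, test {P2@t=24, P10(miss)}
    N2 x:[34,45] y:[28,31] z:[49/2,30] -> miss, prune

Summary -> nodes [0, 5, 6, 8, 11, 9, 10, 1, 2]; box-tests=9; leaf-entries=2; first=P2

== RESULT ==
9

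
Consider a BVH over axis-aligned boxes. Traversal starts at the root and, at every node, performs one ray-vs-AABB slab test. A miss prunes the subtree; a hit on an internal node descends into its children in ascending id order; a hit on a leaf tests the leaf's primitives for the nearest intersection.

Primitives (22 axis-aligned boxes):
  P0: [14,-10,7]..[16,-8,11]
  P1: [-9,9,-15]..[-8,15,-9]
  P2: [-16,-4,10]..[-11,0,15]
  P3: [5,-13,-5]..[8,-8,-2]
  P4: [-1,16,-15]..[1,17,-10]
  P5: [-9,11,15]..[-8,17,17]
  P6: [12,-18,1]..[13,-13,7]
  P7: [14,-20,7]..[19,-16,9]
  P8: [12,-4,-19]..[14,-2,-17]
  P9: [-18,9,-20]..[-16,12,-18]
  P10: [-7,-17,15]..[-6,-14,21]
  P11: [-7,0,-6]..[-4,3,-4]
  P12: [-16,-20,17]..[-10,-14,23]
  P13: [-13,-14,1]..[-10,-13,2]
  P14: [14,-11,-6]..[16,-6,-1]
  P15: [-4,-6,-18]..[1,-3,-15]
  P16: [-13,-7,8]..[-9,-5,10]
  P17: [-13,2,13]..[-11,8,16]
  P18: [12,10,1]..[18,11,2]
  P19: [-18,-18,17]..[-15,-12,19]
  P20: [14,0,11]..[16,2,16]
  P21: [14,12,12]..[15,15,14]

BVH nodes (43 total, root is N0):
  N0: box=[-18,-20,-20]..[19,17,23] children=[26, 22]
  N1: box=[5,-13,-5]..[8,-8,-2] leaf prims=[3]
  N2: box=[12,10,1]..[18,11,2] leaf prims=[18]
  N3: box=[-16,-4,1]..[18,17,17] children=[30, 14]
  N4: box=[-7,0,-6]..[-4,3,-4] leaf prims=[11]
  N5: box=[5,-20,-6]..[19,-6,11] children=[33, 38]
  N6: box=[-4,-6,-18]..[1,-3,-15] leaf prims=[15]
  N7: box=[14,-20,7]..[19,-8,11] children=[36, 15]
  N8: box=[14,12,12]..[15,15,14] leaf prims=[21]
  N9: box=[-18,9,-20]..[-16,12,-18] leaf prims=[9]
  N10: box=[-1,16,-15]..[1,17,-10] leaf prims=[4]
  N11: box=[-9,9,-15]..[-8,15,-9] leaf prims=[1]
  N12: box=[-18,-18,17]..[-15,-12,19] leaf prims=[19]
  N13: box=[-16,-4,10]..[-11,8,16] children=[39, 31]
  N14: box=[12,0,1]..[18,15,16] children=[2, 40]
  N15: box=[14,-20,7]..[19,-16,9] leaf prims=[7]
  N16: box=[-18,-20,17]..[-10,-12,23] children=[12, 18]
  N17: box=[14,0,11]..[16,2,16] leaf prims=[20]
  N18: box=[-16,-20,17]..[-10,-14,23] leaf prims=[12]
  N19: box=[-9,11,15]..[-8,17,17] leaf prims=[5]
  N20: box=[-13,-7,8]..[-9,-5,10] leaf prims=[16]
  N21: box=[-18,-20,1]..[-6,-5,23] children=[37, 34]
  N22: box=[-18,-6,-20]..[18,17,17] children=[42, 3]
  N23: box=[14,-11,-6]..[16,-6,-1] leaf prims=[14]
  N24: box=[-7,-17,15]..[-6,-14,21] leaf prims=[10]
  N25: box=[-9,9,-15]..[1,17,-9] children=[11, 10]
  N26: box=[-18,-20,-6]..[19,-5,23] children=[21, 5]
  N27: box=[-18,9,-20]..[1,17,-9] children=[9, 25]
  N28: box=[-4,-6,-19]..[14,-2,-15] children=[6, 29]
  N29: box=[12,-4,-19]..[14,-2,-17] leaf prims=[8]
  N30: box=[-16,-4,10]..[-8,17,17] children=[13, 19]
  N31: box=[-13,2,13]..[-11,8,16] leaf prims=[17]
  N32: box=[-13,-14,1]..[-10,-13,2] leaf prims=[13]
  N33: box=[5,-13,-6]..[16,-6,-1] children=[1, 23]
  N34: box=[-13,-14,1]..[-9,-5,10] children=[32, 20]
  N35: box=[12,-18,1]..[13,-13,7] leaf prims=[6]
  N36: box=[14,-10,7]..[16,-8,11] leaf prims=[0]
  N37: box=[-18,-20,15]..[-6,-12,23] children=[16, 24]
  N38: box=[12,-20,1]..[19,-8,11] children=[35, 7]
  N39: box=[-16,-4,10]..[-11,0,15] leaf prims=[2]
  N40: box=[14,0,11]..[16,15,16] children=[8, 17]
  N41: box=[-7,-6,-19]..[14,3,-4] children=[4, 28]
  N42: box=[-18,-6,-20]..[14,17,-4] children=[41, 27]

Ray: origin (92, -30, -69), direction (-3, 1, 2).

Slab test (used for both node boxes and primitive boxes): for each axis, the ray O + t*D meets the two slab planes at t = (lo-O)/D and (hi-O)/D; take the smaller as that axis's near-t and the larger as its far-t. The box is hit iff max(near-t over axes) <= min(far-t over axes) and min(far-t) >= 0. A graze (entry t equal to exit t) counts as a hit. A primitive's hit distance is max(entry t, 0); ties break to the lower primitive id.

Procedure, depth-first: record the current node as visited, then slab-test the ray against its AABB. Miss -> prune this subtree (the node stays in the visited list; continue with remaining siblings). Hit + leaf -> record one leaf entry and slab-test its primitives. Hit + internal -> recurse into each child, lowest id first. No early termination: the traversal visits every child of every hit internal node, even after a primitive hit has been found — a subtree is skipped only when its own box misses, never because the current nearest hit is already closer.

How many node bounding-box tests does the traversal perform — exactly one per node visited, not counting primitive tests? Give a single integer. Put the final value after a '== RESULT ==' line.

Traverse from the root:
N0 x:[73/3,110/3] y:[10,47] z:[49/2,46] -> hit [49/2,110/3], descend [22, 26]
  N22 x:[74/3,110/3] y:[24,47] z:[49/2,43] -> hit [74/3,110/3], descend [3, 42]
    N3 x:[74/3,36] y:[26,47] z:[35,43] -> hit [35,36], descend [14, 30]
      N14 x:[74/3,80/3] y:[30,45] z:[35,85/2] -> miss, prune
      N30 x:[100/3,36] y:[26,47] z:[79/2,43] -> miss, prune
    N42 x:[26,110/3] y:[24,47] z:[49/2,65/2] -> hit [26,65/2], descend [27, 41]
      N27 x:[91/3,110/3] y:[39,47] z:[49/2,30] -> miss, prune
      N41 x:[26,33] y:[24,33] z:[25,65/2] -> hit [26,65/2], descend [4, 28]
        N4 x:[32,33] y:[30,33] z:[63/2,65/2] -> hit [32,65/2] leaf, test {P11@t=32}
        N28 x:[26,32] y:[24,28] z:[25,27] -> hit [26,27], descend [6, 29]
          N6 x:[91/3,32] y:[24,27] z:[51/2,27] -> miss, prune
          N29 x:[26,80/3] y:[26,28] z:[25,26] -> hit [26,26] leaf, test {P8@t=26}
  N26 x:[73/3,110/3] y:[10,25] z:[63/2,46] -> miss, prune

Visited [0, 22, 3, 14, 30, 42, 27, 41, 4, 28, 6, 29, 26]. Tests: 13 box, 2 leaf. Nearest: P8.

== RESULT ==
13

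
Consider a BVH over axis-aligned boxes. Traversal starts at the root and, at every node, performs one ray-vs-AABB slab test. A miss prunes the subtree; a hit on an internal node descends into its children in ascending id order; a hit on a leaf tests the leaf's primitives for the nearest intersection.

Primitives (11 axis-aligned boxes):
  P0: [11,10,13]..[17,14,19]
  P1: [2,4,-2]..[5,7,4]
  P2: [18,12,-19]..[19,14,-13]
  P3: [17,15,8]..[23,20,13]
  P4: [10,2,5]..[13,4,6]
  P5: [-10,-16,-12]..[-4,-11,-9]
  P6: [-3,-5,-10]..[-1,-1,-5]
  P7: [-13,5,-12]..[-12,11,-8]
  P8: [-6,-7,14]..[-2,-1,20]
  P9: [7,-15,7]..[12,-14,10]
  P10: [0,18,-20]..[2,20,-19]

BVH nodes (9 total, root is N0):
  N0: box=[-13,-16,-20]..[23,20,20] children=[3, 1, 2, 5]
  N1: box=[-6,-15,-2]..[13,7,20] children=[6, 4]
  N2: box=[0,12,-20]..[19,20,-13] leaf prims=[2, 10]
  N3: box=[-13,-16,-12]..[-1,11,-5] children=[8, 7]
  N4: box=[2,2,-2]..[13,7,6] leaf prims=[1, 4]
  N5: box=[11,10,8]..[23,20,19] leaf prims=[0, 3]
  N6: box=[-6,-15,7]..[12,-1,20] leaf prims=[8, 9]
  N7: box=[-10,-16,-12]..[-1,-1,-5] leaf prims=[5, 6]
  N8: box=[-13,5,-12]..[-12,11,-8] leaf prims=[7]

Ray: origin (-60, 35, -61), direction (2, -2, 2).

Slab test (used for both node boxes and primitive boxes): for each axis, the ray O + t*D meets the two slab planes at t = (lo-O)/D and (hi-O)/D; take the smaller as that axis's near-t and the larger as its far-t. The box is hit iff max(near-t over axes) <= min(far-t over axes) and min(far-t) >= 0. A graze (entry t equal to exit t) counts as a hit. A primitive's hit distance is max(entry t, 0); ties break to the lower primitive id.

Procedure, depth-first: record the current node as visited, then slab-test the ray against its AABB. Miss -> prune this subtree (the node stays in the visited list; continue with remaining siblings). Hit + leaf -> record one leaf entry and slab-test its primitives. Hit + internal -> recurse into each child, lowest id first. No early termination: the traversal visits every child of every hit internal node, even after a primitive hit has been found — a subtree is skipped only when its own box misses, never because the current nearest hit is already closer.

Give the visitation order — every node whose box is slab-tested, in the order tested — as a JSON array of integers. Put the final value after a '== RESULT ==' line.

Trace the traversal:
N0 x:[47/2,83/2] y:[15/2,51/2] z:[41/2,81/2] -> hit [47/2,51/2], descend [1, 2, 3, 5]
  N1 x:[27,73/2] y:[14,25] z:[59/2,81/2] -> miss, prune
  N2 x:[30,79/2] y:[15/2,23/2] z:[41/2,24] -> miss, prune
  N3 x:[47/2,59/2] y:[12,51/2] z:[49/2,28] -> hit [49/2,51/2], descend [7, 8]
    N7 x:[25,59/2] y:[18,51/2] z:[49/2,28] -> hit [25,51/2] leaf, test {P5@t=25, P6(miss)}
    N8 x:[47/2,24] y:[12,15] z:[49/2,53/2] -> miss, prune
  N5 x:[71/2,83/2] y:[15/2,25/2] z:[69/2,40] -> miss, prune

order=[0, 1, 2, 3, 7, 8, 5]  |boxes|=7  |leaves|=1  hit=P5

== RESULT ==
[0, 1, 2, 3, 7, 8, 5]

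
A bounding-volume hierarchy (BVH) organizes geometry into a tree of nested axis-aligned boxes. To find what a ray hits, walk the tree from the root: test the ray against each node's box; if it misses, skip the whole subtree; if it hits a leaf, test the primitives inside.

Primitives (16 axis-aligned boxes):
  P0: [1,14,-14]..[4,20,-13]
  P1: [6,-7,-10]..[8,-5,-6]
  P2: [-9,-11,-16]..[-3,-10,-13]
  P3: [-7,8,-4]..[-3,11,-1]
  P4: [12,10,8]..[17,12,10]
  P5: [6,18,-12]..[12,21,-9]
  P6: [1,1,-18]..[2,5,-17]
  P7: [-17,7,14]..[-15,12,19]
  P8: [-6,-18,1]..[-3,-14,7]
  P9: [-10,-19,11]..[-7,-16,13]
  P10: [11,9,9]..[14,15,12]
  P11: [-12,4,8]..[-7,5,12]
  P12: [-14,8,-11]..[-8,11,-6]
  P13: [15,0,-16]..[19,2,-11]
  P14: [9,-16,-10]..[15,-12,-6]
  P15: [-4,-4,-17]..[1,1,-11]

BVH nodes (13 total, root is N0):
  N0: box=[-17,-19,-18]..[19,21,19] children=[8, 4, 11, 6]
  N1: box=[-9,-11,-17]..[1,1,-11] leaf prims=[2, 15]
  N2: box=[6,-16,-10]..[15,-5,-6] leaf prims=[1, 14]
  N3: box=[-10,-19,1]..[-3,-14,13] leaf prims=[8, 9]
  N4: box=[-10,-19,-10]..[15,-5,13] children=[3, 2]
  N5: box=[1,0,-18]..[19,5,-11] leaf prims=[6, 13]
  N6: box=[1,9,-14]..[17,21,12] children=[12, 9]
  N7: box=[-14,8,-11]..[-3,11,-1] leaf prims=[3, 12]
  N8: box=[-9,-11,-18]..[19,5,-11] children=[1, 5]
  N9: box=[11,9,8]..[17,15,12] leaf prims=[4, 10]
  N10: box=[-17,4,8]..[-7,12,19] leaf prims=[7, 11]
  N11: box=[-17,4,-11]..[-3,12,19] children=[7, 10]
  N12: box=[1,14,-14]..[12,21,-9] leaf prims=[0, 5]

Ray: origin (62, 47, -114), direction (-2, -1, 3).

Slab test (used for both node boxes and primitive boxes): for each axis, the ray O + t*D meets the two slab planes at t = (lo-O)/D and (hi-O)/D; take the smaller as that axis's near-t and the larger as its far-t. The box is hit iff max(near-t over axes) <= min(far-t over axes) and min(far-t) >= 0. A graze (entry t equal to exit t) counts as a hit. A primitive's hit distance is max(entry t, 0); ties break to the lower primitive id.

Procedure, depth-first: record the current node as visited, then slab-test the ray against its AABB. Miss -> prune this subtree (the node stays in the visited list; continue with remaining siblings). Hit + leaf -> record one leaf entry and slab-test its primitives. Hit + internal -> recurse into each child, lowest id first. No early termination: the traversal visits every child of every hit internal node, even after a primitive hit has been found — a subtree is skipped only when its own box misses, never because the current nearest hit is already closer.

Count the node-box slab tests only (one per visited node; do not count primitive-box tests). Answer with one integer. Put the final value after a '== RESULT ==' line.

Traverse from the root:
N0 x:[43/2,79/2] y:[26,66] z:[32,133/3] -> hit [32,79/2], descend [4, 6, 8, 11]
  N4 x:[47/2,36] y:[52,66] z:[104/3,127/3] -> miss, prune
  N6 x:[45/2,61/2] y:[26,38] z:[100/3,42] -> miss, prune
  N8 x:[43/2,71/2] y:[42,58] z:[32,103/3] -> miss, prune
  N11 x:[65/2,79/2] y:[35,43] z:[103/3,133/3] -> hit [35,79/2], descend [7, 10]
    N7 x:[65/2,38] y:[36,39] z:[103/3,113/3] -> hit [36,113/3] leaf, test {P3(miss), P12@t=36}
    N10 x:[69/2,79/2] y:[35,43] z:[122/3,133/3] -> miss, prune

Visited [0, 4, 6, 8, 11, 7, 10]. Tests: 7 box, 1 leaf. Nearest: P12.

== RESULT ==
7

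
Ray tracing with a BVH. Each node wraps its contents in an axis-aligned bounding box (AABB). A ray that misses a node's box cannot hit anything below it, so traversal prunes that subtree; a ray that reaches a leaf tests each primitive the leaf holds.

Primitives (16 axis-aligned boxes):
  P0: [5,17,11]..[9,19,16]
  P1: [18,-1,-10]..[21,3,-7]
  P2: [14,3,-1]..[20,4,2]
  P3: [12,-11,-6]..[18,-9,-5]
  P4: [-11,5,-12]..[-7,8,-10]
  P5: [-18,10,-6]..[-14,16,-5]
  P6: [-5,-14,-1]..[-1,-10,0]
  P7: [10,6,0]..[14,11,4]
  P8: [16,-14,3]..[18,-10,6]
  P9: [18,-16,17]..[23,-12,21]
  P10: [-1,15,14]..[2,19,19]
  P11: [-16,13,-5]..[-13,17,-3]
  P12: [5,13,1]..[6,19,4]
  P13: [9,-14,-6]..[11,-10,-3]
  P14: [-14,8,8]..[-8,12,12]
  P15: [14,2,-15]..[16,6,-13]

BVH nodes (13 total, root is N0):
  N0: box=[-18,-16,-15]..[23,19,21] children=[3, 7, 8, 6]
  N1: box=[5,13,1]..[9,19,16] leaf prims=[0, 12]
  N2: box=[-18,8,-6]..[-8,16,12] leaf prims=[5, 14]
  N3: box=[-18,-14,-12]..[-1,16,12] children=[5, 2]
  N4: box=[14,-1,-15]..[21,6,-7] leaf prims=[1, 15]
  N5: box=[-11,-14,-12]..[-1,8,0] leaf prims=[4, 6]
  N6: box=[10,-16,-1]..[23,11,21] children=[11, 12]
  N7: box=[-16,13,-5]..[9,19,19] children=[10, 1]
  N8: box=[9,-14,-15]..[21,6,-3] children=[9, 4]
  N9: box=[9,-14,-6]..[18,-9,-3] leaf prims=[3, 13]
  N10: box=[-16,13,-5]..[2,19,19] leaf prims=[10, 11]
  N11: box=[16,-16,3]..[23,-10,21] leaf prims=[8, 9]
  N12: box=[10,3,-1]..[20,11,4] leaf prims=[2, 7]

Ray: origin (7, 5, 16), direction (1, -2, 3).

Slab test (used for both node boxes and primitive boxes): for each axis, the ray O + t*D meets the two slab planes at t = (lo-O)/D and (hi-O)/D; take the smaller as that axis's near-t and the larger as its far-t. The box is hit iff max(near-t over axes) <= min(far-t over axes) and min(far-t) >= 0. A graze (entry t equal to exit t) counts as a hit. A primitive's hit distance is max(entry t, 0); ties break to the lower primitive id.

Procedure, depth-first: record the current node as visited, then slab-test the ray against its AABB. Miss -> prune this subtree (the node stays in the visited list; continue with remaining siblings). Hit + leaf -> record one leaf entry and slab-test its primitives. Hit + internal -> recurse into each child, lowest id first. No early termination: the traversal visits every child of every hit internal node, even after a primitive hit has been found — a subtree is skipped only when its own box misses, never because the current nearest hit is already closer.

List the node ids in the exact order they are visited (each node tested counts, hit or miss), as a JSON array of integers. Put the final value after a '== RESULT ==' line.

Traverse from the root:
N0 x:[-25,16] y:[-7,21/2] z:[-31/3,5/3] -> hit [-7,5/3], descend [3, 6, 7, 8]
  N3 x:[-25,-8] y:[-11/2,19/2] z:[-28/3,-4/3] -> miss, prune
  N6 x:[3,16] y:[-3,21/2] z:[-17/3,5/3] -> miss, prune
  N7 x:[-23,2] y:[-7,-4] z:[-7,1] -> miss, prune
  N8 x:[2,14] y:[-1/2,19/2] z:[-31/3,-19/3] -> miss, prune

order=[0, 3, 6, 7, 8]  |boxes|=5  |leaves|=0  hit=miss

== RESULT ==
[0, 3, 6, 7, 8]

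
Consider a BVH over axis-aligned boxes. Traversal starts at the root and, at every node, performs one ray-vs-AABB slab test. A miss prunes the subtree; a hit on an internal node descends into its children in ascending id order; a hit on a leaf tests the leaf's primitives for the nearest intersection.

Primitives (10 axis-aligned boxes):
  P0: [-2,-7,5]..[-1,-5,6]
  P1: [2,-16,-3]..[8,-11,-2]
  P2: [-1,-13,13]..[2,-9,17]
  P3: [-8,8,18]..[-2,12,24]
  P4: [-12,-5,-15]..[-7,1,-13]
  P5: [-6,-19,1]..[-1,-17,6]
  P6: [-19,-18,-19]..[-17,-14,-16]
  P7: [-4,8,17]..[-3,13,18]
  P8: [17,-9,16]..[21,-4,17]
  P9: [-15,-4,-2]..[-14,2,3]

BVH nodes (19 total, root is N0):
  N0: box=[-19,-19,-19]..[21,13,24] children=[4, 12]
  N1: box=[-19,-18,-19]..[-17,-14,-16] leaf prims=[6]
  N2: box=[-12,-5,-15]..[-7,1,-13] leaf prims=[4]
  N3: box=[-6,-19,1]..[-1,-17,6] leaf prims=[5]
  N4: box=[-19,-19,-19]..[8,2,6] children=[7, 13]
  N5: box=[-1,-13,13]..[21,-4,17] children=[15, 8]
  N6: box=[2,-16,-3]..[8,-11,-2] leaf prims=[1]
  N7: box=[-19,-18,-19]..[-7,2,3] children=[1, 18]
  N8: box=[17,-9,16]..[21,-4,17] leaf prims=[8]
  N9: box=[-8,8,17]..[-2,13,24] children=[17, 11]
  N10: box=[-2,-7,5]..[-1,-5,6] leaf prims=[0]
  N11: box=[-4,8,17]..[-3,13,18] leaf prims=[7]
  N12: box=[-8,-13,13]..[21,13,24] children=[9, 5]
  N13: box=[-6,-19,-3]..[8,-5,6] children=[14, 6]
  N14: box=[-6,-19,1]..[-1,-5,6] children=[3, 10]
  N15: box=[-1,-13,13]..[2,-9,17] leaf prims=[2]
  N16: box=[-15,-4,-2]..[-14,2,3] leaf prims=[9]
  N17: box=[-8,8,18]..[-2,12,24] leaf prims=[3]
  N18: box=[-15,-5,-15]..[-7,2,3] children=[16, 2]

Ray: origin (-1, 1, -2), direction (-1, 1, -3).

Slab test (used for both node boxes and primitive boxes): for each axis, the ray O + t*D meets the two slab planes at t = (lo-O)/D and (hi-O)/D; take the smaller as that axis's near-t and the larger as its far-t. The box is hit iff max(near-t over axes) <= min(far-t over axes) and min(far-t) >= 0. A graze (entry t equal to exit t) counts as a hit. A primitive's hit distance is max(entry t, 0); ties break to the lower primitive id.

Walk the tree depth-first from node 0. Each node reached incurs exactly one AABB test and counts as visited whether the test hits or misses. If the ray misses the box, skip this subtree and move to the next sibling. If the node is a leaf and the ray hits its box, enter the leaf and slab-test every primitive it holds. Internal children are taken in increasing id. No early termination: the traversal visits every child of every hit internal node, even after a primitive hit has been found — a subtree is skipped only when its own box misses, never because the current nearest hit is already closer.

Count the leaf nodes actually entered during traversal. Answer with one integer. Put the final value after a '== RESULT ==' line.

Walk:
N0 x:[-22,18] y:[-20,12] z:[-26/3,17/3] -> hit [-26/3,17/3], descend [4, 12]
  N4 x:[-9,18] y:[-20,1] z:[-8/3,17/3] -> hit [-8/3,1], descend [7, 13]
    N7 x:[6,18] y:[-19,1] z:[-5/3,17/3] -> miss, prune
    N13 x:[-9,5] y:[-20,-6] z:[-8/3,1/3] -> miss, prune
  N12 x:[-22,7] y:[-14,12] z:[-26/3,-5] -> miss, prune

order=[0, 4, 7, 13, 12]  |boxes|=5  |leaves|=0  hit=miss

== RESULT ==
0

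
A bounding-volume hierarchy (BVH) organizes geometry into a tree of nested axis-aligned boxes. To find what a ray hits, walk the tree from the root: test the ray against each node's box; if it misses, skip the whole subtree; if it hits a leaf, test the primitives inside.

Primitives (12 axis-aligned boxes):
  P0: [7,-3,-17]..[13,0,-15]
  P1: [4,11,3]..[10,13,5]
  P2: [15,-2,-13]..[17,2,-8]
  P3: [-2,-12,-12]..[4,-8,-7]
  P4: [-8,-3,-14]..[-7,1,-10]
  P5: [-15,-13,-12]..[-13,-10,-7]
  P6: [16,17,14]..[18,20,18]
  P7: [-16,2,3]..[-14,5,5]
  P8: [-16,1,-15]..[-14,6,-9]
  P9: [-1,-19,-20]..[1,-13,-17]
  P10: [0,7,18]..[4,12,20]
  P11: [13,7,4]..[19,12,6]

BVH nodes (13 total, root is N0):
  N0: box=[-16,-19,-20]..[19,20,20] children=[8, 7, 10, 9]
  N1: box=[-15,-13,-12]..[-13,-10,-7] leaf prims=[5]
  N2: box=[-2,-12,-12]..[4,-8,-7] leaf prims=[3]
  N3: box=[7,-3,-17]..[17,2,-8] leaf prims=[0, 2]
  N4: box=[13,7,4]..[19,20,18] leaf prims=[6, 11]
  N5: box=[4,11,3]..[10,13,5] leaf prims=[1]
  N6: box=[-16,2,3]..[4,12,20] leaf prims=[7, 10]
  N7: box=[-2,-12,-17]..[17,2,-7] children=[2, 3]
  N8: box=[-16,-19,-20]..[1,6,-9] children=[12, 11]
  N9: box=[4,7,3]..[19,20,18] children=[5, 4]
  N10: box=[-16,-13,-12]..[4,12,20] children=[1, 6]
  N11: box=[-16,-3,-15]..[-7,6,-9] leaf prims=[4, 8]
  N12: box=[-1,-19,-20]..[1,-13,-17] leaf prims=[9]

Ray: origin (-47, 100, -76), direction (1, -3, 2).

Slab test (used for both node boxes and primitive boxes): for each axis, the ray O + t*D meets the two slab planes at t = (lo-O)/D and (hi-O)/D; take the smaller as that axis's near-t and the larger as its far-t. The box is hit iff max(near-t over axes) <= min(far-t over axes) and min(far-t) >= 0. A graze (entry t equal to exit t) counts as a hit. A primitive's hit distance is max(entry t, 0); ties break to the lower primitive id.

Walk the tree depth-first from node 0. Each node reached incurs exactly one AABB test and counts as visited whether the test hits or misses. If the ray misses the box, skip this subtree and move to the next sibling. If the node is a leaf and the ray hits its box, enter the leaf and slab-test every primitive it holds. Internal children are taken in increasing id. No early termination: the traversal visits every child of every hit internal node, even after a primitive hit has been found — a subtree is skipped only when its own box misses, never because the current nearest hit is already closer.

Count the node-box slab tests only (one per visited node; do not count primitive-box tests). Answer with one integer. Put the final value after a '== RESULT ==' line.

Traverse from the root:
N0 x:[31,66] y:[80/3,119/3] z:[28,48] -> hit [31,119/3], descend [7, 8, 9, 10]
  N7 x:[45,64] y:[98/3,112/3] z:[59/2,69/2] -> miss, prune
  N8 x:[31,48] y:[94/3,119/3] z:[28,67/2] -> hit [94/3,67/2], descend [11, 12]
    N11 x:[31,40] y:[94/3,103/3] z:[61/2,67/2] -> hit [94/3,67/2] leaf, test {P4(miss), P8@t=94/3}
    N12 x:[46,48] y:[113/3,119/3] z:[28,59/2] -> miss, prune
  N9 x:[51,66] y:[80/3,31] z:[79/2,47] -> miss, prune
  N10 x:[31,51] y:[88/3,113/3] z:[32,48] -> hit [32,113/3], descend [1, 6]
    N1 x:[32,34] y:[110/3,113/3] z:[32,69/2] -> miss, prune
    N6 x:[31,51] y:[88/3,98/3] z:[79/2,48] -> miss, prune

Summary -> nodes [0, 7, 8, 11, 12, 9, 10, 1, 6]; box-tests=9; leaf-entries=1; first=P8

== RESULT ==
9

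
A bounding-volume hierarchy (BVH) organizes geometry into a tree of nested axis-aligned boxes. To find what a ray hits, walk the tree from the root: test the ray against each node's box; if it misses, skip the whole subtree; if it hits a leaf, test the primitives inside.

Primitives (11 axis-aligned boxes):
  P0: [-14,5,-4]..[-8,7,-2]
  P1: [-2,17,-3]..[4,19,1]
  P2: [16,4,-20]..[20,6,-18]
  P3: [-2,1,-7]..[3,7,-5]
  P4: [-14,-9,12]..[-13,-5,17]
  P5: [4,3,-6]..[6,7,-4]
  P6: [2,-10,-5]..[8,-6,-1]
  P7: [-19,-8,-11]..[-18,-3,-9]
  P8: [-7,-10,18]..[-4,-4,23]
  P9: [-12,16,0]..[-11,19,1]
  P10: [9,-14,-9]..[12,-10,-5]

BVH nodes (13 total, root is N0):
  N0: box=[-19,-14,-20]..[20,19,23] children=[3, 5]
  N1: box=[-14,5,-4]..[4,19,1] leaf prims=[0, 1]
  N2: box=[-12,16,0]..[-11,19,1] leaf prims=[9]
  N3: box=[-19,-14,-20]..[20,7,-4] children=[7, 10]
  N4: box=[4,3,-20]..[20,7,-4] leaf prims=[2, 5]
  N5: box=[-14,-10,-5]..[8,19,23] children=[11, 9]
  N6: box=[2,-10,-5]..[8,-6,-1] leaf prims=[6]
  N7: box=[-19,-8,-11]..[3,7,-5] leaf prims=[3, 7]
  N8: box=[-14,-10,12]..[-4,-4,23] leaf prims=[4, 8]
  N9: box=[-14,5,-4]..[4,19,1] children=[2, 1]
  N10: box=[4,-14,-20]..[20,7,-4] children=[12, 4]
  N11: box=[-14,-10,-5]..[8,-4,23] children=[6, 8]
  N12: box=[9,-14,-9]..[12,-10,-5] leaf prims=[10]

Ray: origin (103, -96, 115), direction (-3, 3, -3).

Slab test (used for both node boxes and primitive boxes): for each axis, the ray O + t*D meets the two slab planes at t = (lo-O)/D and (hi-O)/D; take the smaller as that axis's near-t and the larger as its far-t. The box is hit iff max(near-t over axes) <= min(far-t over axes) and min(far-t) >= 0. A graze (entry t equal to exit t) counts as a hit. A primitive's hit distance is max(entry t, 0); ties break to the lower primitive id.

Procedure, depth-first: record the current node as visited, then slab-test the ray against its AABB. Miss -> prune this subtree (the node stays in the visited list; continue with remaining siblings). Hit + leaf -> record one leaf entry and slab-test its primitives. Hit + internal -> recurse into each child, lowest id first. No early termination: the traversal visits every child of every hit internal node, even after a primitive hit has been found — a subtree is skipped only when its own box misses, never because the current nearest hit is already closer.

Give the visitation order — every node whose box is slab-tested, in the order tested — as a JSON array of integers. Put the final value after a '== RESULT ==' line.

Walk:
N0 x:[83/3,122/3] y:[82/3,115/3] z:[92/3,45] -> hit [92/3,115/3], descend [3, 5]
  N3 x:[83/3,122/3] y:[82/3,103/3] z:[119/3,45] -> miss, prune
  N5 x:[95/3,39] y:[86/3,115/3] z:[92/3,40] -> hit [95/3,115/3], descend [9, 11]
    N9 x:[33,39] y:[101/3,115/3] z:[38,119/3] -> hit [38,115/3], descend [1, 2]
      N1 x:[33,39] y:[101/3,115/3] z:[38,119/3] -> hit [38,115/3] leaf, test {P0(miss), P1(miss)}
      N2 x:[38,115/3] y:[112/3,115/3] z:[38,115/3] -> hit [38,115/3] leaf, test {P9@t=38}
    N11 x:[95/3,39] y:[86/3,92/3] z:[92/3,40] -> miss, prune

7 AABB tests over nodes [0, 3, 5, 9, 1, 2, 11]; 2 leaves entered; closest P9.

== RESULT ==
[0, 3, 5, 9, 1, 2, 11]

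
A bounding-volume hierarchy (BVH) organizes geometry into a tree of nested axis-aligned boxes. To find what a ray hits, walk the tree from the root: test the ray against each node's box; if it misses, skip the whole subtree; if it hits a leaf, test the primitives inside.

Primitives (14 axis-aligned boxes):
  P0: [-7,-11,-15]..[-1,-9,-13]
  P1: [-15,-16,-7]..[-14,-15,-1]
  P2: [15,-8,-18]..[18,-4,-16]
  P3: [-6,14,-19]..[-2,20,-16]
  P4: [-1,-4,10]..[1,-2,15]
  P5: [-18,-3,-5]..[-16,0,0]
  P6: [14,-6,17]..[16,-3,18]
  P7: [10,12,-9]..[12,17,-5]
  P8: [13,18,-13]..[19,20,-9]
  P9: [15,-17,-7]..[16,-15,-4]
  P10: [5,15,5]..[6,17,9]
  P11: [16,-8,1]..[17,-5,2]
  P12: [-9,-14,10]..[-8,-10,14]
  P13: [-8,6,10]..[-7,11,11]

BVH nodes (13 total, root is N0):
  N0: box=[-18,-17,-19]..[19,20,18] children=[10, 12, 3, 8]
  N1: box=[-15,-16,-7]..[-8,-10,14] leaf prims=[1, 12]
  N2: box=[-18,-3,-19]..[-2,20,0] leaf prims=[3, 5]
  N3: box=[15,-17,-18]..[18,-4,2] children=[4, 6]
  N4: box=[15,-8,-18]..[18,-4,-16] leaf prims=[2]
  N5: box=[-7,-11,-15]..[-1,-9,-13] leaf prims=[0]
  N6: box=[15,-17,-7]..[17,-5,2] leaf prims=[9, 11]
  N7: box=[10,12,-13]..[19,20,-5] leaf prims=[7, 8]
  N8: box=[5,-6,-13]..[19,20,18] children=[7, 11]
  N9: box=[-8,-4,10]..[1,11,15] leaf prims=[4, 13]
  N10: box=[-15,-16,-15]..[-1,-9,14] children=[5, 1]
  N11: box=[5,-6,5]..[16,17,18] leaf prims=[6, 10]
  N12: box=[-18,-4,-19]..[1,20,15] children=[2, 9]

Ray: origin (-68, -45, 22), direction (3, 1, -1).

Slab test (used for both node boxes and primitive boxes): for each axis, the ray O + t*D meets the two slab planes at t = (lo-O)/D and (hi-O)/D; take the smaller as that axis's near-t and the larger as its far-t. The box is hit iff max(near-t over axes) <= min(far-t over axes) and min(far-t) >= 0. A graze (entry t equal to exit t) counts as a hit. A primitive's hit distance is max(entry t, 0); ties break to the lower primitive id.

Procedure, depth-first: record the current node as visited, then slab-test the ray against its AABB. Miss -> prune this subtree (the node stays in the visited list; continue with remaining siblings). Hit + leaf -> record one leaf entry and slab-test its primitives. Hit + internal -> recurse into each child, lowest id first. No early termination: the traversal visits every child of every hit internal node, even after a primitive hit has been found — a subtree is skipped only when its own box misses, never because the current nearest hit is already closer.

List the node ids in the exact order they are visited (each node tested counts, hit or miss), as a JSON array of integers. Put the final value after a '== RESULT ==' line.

Walk:
N0 x:[50/3,29] y:[28,65] z:[4,41] -> hit [28,29], descend [3, 8, 10, 12]
  N3 x:[83/3,86/3] y:[28,41] z:[20,40] -> hit [28,86/3], descend [4, 6]
    N4 x:[83/3,86/3] y:[37,41] z:[38,40] -> miss, prune
    N6 x:[83/3,85/3] y:[28,40] z:[20,29] -> hit [28,85/3] leaf, test {P9@t=28, P11(miss)}
  N8 x:[73/3,29] y:[39,65] z:[4,35] -> miss, prune
  N10 x:[53/3,67/3] y:[29,36] z:[8,37] -> miss, prune
  N12 x:[50/3,23] y:[41,65] z:[7,41] -> miss, prune

order=[0, 3, 4, 6, 8, 10, 12]  |boxes|=7  |leaves|=1  hit=P9

== RESULT ==
[0, 3, 4, 6, 8, 10, 12]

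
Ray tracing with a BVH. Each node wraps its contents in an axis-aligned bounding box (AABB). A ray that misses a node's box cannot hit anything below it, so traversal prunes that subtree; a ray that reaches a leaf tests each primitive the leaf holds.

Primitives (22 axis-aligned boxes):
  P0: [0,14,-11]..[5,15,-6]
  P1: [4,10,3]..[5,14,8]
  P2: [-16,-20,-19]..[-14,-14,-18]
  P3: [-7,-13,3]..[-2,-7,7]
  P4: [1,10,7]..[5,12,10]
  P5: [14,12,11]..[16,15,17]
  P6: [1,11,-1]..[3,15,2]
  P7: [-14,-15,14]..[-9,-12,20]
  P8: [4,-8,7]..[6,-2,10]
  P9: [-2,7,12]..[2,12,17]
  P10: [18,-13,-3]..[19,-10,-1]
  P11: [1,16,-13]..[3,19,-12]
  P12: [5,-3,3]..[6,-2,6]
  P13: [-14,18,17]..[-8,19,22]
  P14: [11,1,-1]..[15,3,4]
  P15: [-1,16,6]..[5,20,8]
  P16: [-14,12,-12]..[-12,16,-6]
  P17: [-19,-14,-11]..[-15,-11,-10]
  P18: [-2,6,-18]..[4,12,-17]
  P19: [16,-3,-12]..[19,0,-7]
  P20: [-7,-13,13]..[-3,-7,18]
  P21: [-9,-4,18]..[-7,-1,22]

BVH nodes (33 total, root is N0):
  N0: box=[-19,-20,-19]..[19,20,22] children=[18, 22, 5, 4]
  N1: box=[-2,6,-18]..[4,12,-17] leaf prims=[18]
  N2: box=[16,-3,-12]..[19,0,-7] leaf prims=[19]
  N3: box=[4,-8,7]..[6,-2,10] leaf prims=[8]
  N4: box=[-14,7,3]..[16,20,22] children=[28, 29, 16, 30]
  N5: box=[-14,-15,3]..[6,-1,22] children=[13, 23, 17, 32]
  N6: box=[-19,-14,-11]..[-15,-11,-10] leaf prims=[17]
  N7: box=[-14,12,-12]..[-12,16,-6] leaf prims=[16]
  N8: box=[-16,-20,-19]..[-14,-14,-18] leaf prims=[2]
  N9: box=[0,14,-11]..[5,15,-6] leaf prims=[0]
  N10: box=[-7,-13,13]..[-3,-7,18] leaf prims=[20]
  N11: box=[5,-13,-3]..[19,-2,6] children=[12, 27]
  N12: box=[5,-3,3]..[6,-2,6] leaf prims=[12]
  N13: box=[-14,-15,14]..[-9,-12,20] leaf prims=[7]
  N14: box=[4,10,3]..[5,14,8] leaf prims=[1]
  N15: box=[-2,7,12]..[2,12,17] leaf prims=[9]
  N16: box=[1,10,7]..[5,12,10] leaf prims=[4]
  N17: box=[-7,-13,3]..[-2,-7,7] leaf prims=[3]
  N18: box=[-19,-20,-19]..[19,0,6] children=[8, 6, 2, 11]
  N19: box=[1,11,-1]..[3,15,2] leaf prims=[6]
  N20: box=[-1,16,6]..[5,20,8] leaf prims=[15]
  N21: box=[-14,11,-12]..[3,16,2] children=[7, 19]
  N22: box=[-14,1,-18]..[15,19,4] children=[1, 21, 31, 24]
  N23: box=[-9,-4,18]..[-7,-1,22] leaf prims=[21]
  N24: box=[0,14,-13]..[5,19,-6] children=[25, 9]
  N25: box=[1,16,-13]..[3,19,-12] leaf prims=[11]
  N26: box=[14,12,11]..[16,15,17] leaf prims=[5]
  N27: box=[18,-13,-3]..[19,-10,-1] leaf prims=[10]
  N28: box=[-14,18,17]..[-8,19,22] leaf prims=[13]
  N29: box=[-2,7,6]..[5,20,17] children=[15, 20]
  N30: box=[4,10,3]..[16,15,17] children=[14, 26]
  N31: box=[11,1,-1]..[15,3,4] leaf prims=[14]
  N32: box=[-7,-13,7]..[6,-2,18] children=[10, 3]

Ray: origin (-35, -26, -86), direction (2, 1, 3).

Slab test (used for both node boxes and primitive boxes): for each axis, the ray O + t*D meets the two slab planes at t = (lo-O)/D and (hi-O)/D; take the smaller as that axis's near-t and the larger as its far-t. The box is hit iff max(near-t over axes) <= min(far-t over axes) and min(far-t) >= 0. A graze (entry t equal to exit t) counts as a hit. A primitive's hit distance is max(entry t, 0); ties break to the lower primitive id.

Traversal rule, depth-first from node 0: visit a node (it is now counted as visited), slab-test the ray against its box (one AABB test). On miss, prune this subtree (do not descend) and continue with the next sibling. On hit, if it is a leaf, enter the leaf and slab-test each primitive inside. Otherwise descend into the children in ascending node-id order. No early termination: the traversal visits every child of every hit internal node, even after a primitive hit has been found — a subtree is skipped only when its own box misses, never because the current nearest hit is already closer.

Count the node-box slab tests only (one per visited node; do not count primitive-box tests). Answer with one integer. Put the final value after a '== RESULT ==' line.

Walk:
N0 x:[8,27] y:[6,46] z:[67/3,36] -> hit [67/3,27], descend [4, 5, 18, 22]
  N4 x:[21/2,51/2] y:[33,46] z:[89/3,36] -> miss, prune
  N5 x:[21/2,41/2] y:[11,25] z:[89/3,36] -> miss, prune
  N18 x:[8,27] y:[6,26] z:[67/3,92/3] -> hit [67/3,26], descend [2, 6, 8, 11]
    N2 x:[51/2,27] y:[23,26] z:[74/3,79/3] -> hit [51/2,26] leaf, test {P19@t=51/2}
    N6 x:[8,10] y:[12,15] z:[25,76/3] -> miss, prune
    N8 x:[19/2,21/2] y:[6,12] z:[67/3,68/3] -> miss, prune
    N11 x:[20,27] y:[13,24] z:[83/3,92/3] -> miss, prune
  N22 x:[21/2,25] y:[27,45] z:[68/3,30] -> miss, prune

Visited [0, 4, 5, 18, 2, 6, 8, 11, 22]. Tests: 9 box, 1 leaf. Nearest: P19.

== RESULT ==
9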